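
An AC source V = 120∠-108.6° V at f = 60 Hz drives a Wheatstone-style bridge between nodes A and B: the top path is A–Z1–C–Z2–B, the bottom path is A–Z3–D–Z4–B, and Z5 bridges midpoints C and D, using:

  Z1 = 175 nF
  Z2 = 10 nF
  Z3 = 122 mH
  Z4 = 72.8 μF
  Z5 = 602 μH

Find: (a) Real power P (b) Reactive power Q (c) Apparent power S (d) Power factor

Step 1 — Angular frequency: ω = 2π·f = 2π·60 = 377 rad/s.
Step 2 — Component impedances:
  Z1: Z = 1/(jωC) = -j/(ω·C) = 0 - j1.516e+04 Ω
  Z2: Z = 1/(jωC) = -j/(ω·C) = 0 - j2.653e+05 Ω
  Z3: Z = jωL = j·377·0.122 = 0 + j45.99 Ω
  Z4: Z = 1/(jωC) = -j/(ω·C) = 0 - j36.44 Ω
  Z5: Z = jωL = j·377·0.000602 = 0 + j0.2269 Ω
Step 3 — Bridge requires nodal analysis (the Z5 bridge couples midpoints C and D, so the two paths cannot be reduced to a simple series/parallel combination). Setting node B to ground and injecting 1 A at node A, the 3-node admittance system at A, C, D solves to V_A = Z_AB = 0 + j9.701 Ω = 9.701∠90.0° Ω.
Step 4 — Source phasor: V = 120∠-108.6° V = -38.28 - j113.7 V.
Step 5 — Current: I = V / Z = -11.72 + j3.945 A = 12.37∠161.4° A.
Step 6 — Complex power: S = V·I* = 0 + j1484 VA.
Step 7 — Real power: P = Re(S) = 0 W.
Step 8 — Reactive power: Q = Im(S) = 1484 VAR.
Step 9 — Apparent power: |S| = 1484 VA.
Step 10 — Power factor: PF = P/|S| = 0 (lagging).

(a) P = 0 W  (b) Q = 1484 VAR  (c) S = 1484 VA  (d) PF = 0 (lagging)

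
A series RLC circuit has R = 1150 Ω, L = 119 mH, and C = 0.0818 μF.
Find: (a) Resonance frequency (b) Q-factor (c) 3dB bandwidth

Step 1 — Resonance: ω₀ = 1/√(LC) = 1/√(0.119·8.18e-08) = 1.014e+04 rad/s.
Step 2 — f₀ = ω₀/(2π) = 1613 Hz.
Step 3 — Series Q: Q = ω₀L/R = 1.014e+04·0.119/1150 = 1.049.
Step 4 — Bandwidth: Δω = ω₀/Q = 9664 rad/s; BW = Δω/(2π) = 1538 Hz.

(a) f₀ = 1613 Hz  (b) Q = 1.049  (c) BW = 1538 Hz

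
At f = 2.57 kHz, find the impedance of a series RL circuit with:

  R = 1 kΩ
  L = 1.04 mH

Step 1 — Angular frequency: ω = 2π·f = 2π·2570 = 1.615e+04 rad/s.
Step 2 — Component impedances:
  R: Z = R = 1000 Ω
  L: Z = jωL = j·1.615e+04·0.00104 = 0 + j16.79 Ω
Step 3 — Series combination: Z_total = R + L = 1000 + j16.79 Ω = 1000∠1.0° Ω.

Z = 1000 + j16.79 Ω = 1000∠1.0° Ω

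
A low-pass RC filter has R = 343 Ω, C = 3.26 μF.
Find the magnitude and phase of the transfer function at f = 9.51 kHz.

Step 1 — Angular frequency: ω = 2π·9510 = 5.975e+04 rad/s.
Step 2 — Transfer function: H(jω) = 1/(1 + jωRC).
Step 3 — Denominator: 1 + jωRC = 1 + j·5.975e+04·343·3.26e-06 = 1 + j66.81.
Step 4 — H = 0.000224 - j0.01496.
Step 5 — Magnitude: |H| = 0.01497 (-36.5 dB); phase: φ = -89.1°.

|H| = 0.01497 (-36.5 dB), φ = -89.1°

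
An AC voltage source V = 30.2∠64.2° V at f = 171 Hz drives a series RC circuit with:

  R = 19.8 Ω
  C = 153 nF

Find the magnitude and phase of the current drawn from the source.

Step 1 — Angular frequency: ω = 2π·f = 2π·171 = 1074 rad/s.
Step 2 — Component impedances:
  R: Z = R = 19.8 Ω
  C: Z = 1/(jωC) = -j/(ω·C) = 0 - j6083 Ω
Step 3 — Series combination: Z_total = R + C = 19.8 - j6083 Ω = 6083∠-89.8° Ω.
Step 4 — Source phasor: V = 30.2∠64.2° V = 13.14 + j27.19 V.
Step 5 — Ohm's law: I = V / Z_total = (13.14 + j27.19) / (19.8 - j6083) = -0.004463 + j0.002175 A.
Step 6 — Convert to polar: |I| = 0.004964 A, ∠I = 154.0°.

I = 0.004964∠154.0° A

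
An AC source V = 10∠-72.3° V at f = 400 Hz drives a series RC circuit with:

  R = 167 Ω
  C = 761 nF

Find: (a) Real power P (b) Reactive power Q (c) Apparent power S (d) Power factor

Step 1 — Angular frequency: ω = 2π·f = 2π·400 = 2513 rad/s.
Step 2 — Component impedances:
  R: Z = R = 167 Ω
  C: Z = 1/(jωC) = -j/(ω·C) = 0 - j522.8 Ω
Step 3 — Series combination: Z_total = R + C = 167 - j522.8 Ω = 548.9∠-72.3° Ω.
Step 4 — Source phasor: V = 10∠-72.3° V = 3.04 - j9.527 V.
Step 5 — Current: I = V / Z = 0.01822 - j4.361e-06 A = 0.01822∠-0.0° A.
Step 6 — Complex power: S = V·I* = 0.05543 - j0.1736 VA.
Step 7 — Real power: P = Re(S) = 0.05543 W.
Step 8 — Reactive power: Q = Im(S) = -0.1736 VAR.
Step 9 — Apparent power: |S| = 0.1822 VA.
Step 10 — Power factor: PF = P/|S| = 0.3043 (leading).

(a) P = 0.05543 W  (b) Q = -0.1736 VAR  (c) S = 0.1822 VA  (d) PF = 0.3043 (leading)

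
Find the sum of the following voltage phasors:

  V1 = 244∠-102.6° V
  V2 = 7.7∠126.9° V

Step 1 — Convert each phasor to rectangular form:
  V1 = 244·(cos(-102.6°) + j·sin(-102.6°)) = -53.23 - j238.1 V
  V2 = 7.7·(cos(126.9°) + j·sin(126.9°)) = -4.623 + j6.158 V
Step 2 — Sum components: V_total = -57.85 - j232 V.
Step 3 — Convert to polar: |V_total| = 239.1 V, ∠V_total = -104.0°.

V_total = 239.1∠-104.0° V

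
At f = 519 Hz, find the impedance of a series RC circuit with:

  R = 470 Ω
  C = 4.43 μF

Step 1 — Angular frequency: ω = 2π·f = 2π·519 = 3261 rad/s.
Step 2 — Component impedances:
  R: Z = R = 470 Ω
  C: Z = 1/(jωC) = -j/(ω·C) = 0 - j69.22 Ω
Step 3 — Series combination: Z_total = R + C = 470 - j69.22 Ω = 475.1∠-8.4° Ω.

Z = 470 - j69.22 Ω = 475.1∠-8.4° Ω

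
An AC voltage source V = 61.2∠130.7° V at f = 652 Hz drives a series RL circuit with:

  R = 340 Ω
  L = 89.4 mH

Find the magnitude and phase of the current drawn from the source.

Step 1 — Angular frequency: ω = 2π·f = 2π·652 = 4097 rad/s.
Step 2 — Component impedances:
  R: Z = R = 340 Ω
  L: Z = jωL = j·4097·0.0894 = 0 + j366.2 Ω
Step 3 — Series combination: Z_total = R + L = 340 + j366.2 Ω = 499.7∠47.1° Ω.
Step 4 — Source phasor: V = 61.2∠130.7° V = -39.91 + j46.4 V.
Step 5 — Ohm's law: I = V / Z_total = (-39.91 + j46.4) / (340 + j366.2) = 0.01371 + j0.1217 A.
Step 6 — Convert to polar: |I| = 0.1225 A, ∠I = 83.6°.

I = 0.1225∠83.6° A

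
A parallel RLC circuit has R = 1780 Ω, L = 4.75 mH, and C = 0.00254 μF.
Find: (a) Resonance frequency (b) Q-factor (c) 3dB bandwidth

Step 1 — Resonance: ω₀ = 1/√(LC) = 1/√(0.00475·2.54e-09) = 2.879e+05 rad/s.
Step 2 — f₀ = ω₀/(2π) = 4.582e+04 Hz.
Step 3 — Parallel Q: Q = R/(ω₀L) = 1780/(2.879e+05·0.00475) = 1.302.
Step 4 — Bandwidth: Δω = ω₀/Q = 2.212e+05 rad/s; BW = Δω/(2π) = 3.52e+04 Hz.

(a) f₀ = 4.582e+04 Hz  (b) Q = 1.302  (c) BW = 3.52e+04 Hz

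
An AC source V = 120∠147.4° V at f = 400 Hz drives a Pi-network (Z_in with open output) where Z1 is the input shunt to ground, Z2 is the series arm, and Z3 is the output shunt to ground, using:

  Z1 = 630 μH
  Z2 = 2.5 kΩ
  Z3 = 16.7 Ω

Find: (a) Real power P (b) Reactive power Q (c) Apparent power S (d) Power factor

Step 1 — Angular frequency: ω = 2π·f = 2π·400 = 2513 rad/s.
Step 2 — Component impedances:
  Z1: Z = jωL = j·2513·0.00063 = 0 + j1.583 Ω
  Z2: Z = R = 2500 Ω
  Z3: Z = R = 16.7 Ω
Step 3 — With open output, the series arm Z2 and the output shunt Z3 appear in series to ground: Z2 + Z3 = 2517 Ω.
Step 4 — Parallel with input shunt Z1: Z_in = Z1 || (Z2 + Z3) = 0.0009962 + j1.583 Ω = 1.583∠90.0° Ω.
Step 5 — Source phasor: V = 120∠147.4° V = -101.1 + j64.65 V.
Step 6 — Current: I = V / Z = 40.79 + j63.87 A = 75.79∠57.4° A.
Step 7 — Complex power: S = V·I* = 5.722 + j9095 VA.
Step 8 — Real power: P = Re(S) = 5.722 W.
Step 9 — Reactive power: Q = Im(S) = 9095 VAR.
Step 10 — Apparent power: |S| = 9095 VA.
Step 11 — Power factor: PF = P/|S| = 0.0006291 (lagging).

(a) P = 5.722 W  (b) Q = 9095 VAR  (c) S = 9095 VA  (d) PF = 0.0006291 (lagging)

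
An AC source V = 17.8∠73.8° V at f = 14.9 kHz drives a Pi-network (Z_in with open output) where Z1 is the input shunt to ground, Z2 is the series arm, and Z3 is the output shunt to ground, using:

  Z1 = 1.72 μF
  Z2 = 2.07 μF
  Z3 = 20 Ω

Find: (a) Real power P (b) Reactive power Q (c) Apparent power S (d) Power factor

Step 1 — Angular frequency: ω = 2π·f = 2π·1.49e+04 = 9.362e+04 rad/s.
Step 2 — Component impedances:
  Z1: Z = 1/(jωC) = -j/(ω·C) = 0 - j6.21 Ω
  Z2: Z = 1/(jωC) = -j/(ω·C) = 0 - j5.16 Ω
  Z3: Z = R = 20 Ω
Step 3 — With open output, the series arm Z2 and the output shunt Z3 appear in series to ground: Z2 + Z3 = 20 - j5.16 Ω.
Step 4 — Parallel with input shunt Z1: Z_in = Z1 || (Z2 + Z3) = 1.457 - j5.382 Ω = 5.576∠-74.8° Ω.
Step 5 — Source phasor: V = 17.8∠73.8° V = 4.966 + j17.09 V.
Step 6 — Current: I = V / Z = -2.726 + j1.661 A = 3.193∠148.6° A.
Step 7 — Complex power: S = V·I* = 14.85 - j54.85 VA.
Step 8 — Real power: P = Re(S) = 14.85 W.
Step 9 — Reactive power: Q = Im(S) = -54.85 VAR.
Step 10 — Apparent power: |S| = 56.83 VA.
Step 11 — Power factor: PF = P/|S| = 0.2614 (leading).

(a) P = 14.85 W  (b) Q = -54.85 VAR  (c) S = 56.83 VA  (d) PF = 0.2614 (leading)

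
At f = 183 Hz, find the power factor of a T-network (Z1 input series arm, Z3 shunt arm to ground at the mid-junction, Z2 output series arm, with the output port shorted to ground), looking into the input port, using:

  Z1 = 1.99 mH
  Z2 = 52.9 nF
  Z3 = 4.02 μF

Step 1 — Angular frequency: ω = 2π·f = 2π·183 = 1150 rad/s.
Step 2 — Component impedances:
  Z1: Z = jωL = j·1150·0.00199 = 0 + j2.288 Ω
  Z2: Z = 1/(jωC) = -j/(ω·C) = 0 - j1.644e+04 Ω
  Z3: Z = 1/(jωC) = -j/(ω·C) = 0 - j216.3 Ω
Step 3 — With the output port shorted to ground, the output series arm Z2 runs from the junction to ground; the shunt arm Z3 also runs from the junction to ground. They appear in parallel: Z3 || Z2 = 0 - j213.5 Ω.
Step 4 — Series with input arm Z1: Z_in = Z1 + (Z3 || Z2) = 0 - j211.2 Ω = 211.2∠-90.0° Ω.
Step 5 — Power factor: PF = cos(φ) = Re(Z)/|Z| = 0/211.2 = 0.
Step 6 — Type: Im(Z) = -211.2 ⇒ leading (phase φ = -90.0°).

PF = 0 (leading, φ = -90.0°)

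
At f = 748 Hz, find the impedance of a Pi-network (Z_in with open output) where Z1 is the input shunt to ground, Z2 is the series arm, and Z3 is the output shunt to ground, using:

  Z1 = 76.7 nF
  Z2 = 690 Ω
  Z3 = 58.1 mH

Step 1 — Angular frequency: ω = 2π·f = 2π·748 = 4700 rad/s.
Step 2 — Component impedances:
  Z1: Z = 1/(jωC) = -j/(ω·C) = 0 - j2774 Ω
  Z2: Z = R = 690 Ω
  Z3: Z = jωL = j·4700·0.0581 = 0 + j273.1 Ω
Step 3 — With open output, the series arm Z2 and the output shunt Z3 appear in series to ground: Z2 + Z3 = 690 + j273.1 Ω.
Step 4 — Parallel with input shunt Z1: Z_in = Z1 || (Z2 + Z3) = 788.8 + j85.24 Ω = 793.4∠6.2° Ω.

Z = 788.8 + j85.24 Ω = 793.4∠6.2° Ω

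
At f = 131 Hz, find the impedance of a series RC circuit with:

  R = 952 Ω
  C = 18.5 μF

Step 1 — Angular frequency: ω = 2π·f = 2π·131 = 823.1 rad/s.
Step 2 — Component impedances:
  R: Z = R = 952 Ω
  C: Z = 1/(jωC) = -j/(ω·C) = 0 - j65.67 Ω
Step 3 — Series combination: Z_total = R + C = 952 - j65.67 Ω = 954.3∠-3.9° Ω.

Z = 952 - j65.67 Ω = 954.3∠-3.9° Ω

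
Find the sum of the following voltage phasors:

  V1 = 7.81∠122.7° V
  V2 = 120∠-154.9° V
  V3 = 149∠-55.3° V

Step 1 — Convert each phasor to rectangular form:
  V1 = 7.81·(cos(122.7°) + j·sin(122.7°)) = -4.219 + j6.572 V
  V2 = 120·(cos(-154.9°) + j·sin(-154.9°)) = -108.7 - j50.9 V
  V3 = 149·(cos(-55.3°) + j·sin(-55.3°)) = 84.82 - j122.5 V
Step 2 — Sum components: V_total = -28.06 - j166.8 V.
Step 3 — Convert to polar: |V_total| = 169.2 V, ∠V_total = -99.5°.

V_total = 169.2∠-99.5° V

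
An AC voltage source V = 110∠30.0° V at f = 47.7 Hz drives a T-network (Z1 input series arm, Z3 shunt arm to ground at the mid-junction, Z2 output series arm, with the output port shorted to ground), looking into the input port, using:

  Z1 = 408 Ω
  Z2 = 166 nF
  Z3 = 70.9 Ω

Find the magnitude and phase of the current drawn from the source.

Step 1 — Angular frequency: ω = 2π·f = 2π·47.7 = 299.7 rad/s.
Step 2 — Component impedances:
  Z1: Z = R = 408 Ω
  Z2: Z = 1/(jωC) = -j/(ω·C) = 0 - j2.01e+04 Ω
  Z3: Z = R = 70.9 Ω
Step 3 — With the output port shorted to ground, the output series arm Z2 runs from the junction to ground; the shunt arm Z3 also runs from the junction to ground. They appear in parallel: Z3 || Z2 = 70.9 - j0.2501 Ω.
Step 4 — Series with input arm Z1: Z_in = Z1 + (Z3 || Z2) = 478.9 - j0.2501 Ω = 478.9∠-0.0° Ω.
Step 5 — Source phasor: V = 110∠30.0° V = 95.26 + j55 V.
Step 6 — Ohm's law: I = V / Z_total = (95.26 + j55) / (478.9 - j0.2501) = 0.1989 + j0.115 A.
Step 7 — Convert to polar: |I| = 0.2297 A, ∠I = 30.0°.

I = 0.2297∠30.0° A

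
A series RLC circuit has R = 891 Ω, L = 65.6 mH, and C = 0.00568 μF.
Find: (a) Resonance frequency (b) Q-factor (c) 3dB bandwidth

Step 1 — Resonance: ω₀ = 1/√(LC) = 1/√(0.0656·5.68e-09) = 5.181e+04 rad/s.
Step 2 — f₀ = ω₀/(2π) = 8245 Hz.
Step 3 — Series Q: Q = ω₀L/R = 5.181e+04·0.0656/891 = 3.814.
Step 4 — Bandwidth: Δω = ω₀/Q = 1.358e+04 rad/s; BW = Δω/(2π) = 2162 Hz.

(a) f₀ = 8245 Hz  (b) Q = 3.814  (c) BW = 2162 Hz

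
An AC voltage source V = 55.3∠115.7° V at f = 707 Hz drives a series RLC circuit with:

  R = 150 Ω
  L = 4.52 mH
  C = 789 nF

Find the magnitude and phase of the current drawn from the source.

Step 1 — Angular frequency: ω = 2π·f = 2π·707 = 4442 rad/s.
Step 2 — Component impedances:
  R: Z = R = 150 Ω
  L: Z = jωL = j·4442·0.00452 = 0 + j20.08 Ω
  C: Z = 1/(jωC) = -j/(ω·C) = 0 - j285.3 Ω
Step 3 — Series combination: Z_total = R + L + C = 150 - j265.2 Ω = 304.7∠-60.5° Ω.
Step 4 — Source phasor: V = 55.3∠115.7° V = -23.98 + j49.83 V.
Step 5 — Ohm's law: I = V / Z_total = (-23.98 + j49.83) / (150 - j265.2) = -0.1811 + j0.01199 A.
Step 6 — Convert to polar: |I| = 0.1815 A, ∠I = 176.2°.

I = 0.1815∠176.2° A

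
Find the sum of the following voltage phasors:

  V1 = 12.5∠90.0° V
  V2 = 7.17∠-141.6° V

Step 1 — Convert each phasor to rectangular form:
  V1 = 12.5·(cos(90.0°) + j·sin(90.0°)) = 0 + j12.5 V
  V2 = 7.17·(cos(-141.6°) + j·sin(-141.6°)) = -5.619 - j4.454 V
Step 2 — Sum components: V_total = -5.619 + j8.046 V.
Step 3 — Convert to polar: |V_total| = 9.814 V, ∠V_total = 124.9°.

V_total = 9.814∠124.9° V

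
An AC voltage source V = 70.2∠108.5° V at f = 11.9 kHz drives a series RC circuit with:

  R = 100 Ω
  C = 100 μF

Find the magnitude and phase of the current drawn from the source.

Step 1 — Angular frequency: ω = 2π·f = 2π·1.19e+04 = 7.477e+04 rad/s.
Step 2 — Component impedances:
  R: Z = R = 100 Ω
  C: Z = 1/(jωC) = -j/(ω·C) = 0 - j0.1337 Ω
Step 3 — Series combination: Z_total = R + C = 100 - j0.1337 Ω = 100∠-0.1° Ω.
Step 4 — Source phasor: V = 70.2∠108.5° V = -22.27 + j66.57 V.
Step 5 — Ohm's law: I = V / Z_total = (-22.27 + j66.57) / (100 - j0.1337) = -0.2236 + j0.6654 A.
Step 6 — Convert to polar: |I| = 0.702 A, ∠I = 108.6°.

I = 0.702∠108.6° A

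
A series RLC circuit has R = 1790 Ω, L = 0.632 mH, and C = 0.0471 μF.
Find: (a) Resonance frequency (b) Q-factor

Step 1 — Resonance condition Im(Z)=0 gives ω₀ = 1/√(LC).
Step 2 — ω₀ = 1/√(0.000632·4.71e-08) = 1.833e+05 rad/s.
Step 3 — f₀ = ω₀/(2π) = 2.917e+04 Hz.
Step 4 — Series Q: Q = ω₀L/R = 1.833e+05·0.000632/1790 = 0.06471.

(a) f₀ = 2.917e+04 Hz  (b) Q = 0.06471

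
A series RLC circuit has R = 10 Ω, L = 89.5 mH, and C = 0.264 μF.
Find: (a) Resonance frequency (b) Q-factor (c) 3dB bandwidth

Step 1 — Resonance condition Im(Z)=0 gives ω₀ = 1/√(LC).
Step 2 — ω₀ = 1/√(0.0895·2.64e-07) = 6506 rad/s.
Step 3 — f₀ = ω₀/(2π) = 1035 Hz.
Step 4 — Series Q: Q = ω₀L/R = 6506·0.0895/10 = 58.23.
Step 5 — 3dB bandwidth: Δω = ω₀/Q = 111.7 rad/s; BW = Δω/(2π) = 17.78 Hz.

(a) f₀ = 1035 Hz  (b) Q = 58.23  (c) BW = 17.78 Hz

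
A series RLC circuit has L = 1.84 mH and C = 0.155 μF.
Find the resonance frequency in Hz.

Step 1 — Resonance condition Im(Z)=0 gives ω₀ = 1/√(LC).
Step 2 — ω₀ = 1/√(0.00184·1.55e-07) = 5.921e+04 rad/s.
Step 3 — f₀ = ω₀/(2π) = 9424 Hz.

f₀ = 9424 Hz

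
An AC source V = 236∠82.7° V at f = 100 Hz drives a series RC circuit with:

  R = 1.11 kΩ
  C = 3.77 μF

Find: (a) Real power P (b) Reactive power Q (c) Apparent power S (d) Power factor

Step 1 — Angular frequency: ω = 2π·f = 2π·100 = 628.3 rad/s.
Step 2 — Component impedances:
  R: Z = R = 1110 Ω
  C: Z = 1/(jωC) = -j/(ω·C) = 0 - j422.2 Ω
Step 3 — Series combination: Z_total = R + C = 1110 - j422.2 Ω = 1188∠-20.8° Ω.
Step 4 — Source phasor: V = 236∠82.7° V = 29.99 + j234.1 V.
Step 5 — Current: I = V / Z = -0.04647 + j0.1932 A = 0.1987∠103.5° A.
Step 6 — Complex power: S = V·I* = 43.84 - j16.67 VA.
Step 7 — Real power: P = Re(S) = 43.84 W.
Step 8 — Reactive power: Q = Im(S) = -16.67 VAR.
Step 9 — Apparent power: |S| = 46.9 VA.
Step 10 — Power factor: PF = P/|S| = 0.9347 (leading).

(a) P = 43.84 W  (b) Q = -16.67 VAR  (c) S = 46.9 VA  (d) PF = 0.9347 (leading)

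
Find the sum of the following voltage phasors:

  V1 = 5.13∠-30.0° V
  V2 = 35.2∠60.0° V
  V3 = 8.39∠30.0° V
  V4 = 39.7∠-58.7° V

Step 1 — Convert each phasor to rectangular form:
  V1 = 5.13·(cos(-30.0°) + j·sin(-30.0°)) = 4.443 - j2.565 V
  V2 = 35.2·(cos(60.0°) + j·sin(60.0°)) = 17.6 + j30.48 V
  V3 = 8.39·(cos(30.0°) + j·sin(30.0°)) = 7.266 + j4.195 V
  V4 = 39.7·(cos(-58.7°) + j·sin(-58.7°)) = 20.62 - j33.92 V
Step 2 — Sum components: V_total = 49.93 - j1.808 V.
Step 3 — Convert to polar: |V_total| = 49.97 V, ∠V_total = -2.1°.

V_total = 49.97∠-2.1° V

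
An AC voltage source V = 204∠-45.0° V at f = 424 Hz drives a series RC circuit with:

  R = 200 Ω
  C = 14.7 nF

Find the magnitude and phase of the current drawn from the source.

Step 1 — Angular frequency: ω = 2π·f = 2π·424 = 2664 rad/s.
Step 2 — Component impedances:
  R: Z = R = 200 Ω
  C: Z = 1/(jωC) = -j/(ω·C) = 0 - j2.554e+04 Ω
Step 3 — Series combination: Z_total = R + C = 200 - j2.554e+04 Ω = 2.554e+04∠-89.6° Ω.
Step 4 — Source phasor: V = 204∠-45.0° V = 144.2 - j144.2 V.
Step 5 — Ohm's law: I = V / Z_total = (144.2 - j144.2) / (200 - j2.554e+04) = 0.005693 + j0.005604 A.
Step 6 — Convert to polar: |I| = 0.007989 A, ∠I = 44.6°.

I = 0.007989∠44.6° A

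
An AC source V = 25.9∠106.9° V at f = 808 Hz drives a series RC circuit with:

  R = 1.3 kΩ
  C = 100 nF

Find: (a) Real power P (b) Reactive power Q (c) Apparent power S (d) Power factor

Step 1 — Angular frequency: ω = 2π·f = 2π·808 = 5077 rad/s.
Step 2 — Component impedances:
  R: Z = R = 1300 Ω
  C: Z = 1/(jωC) = -j/(ω·C) = 0 - j1970 Ω
Step 3 — Series combination: Z_total = R + C = 1300 - j1970 Ω = 2360∠-56.6° Ω.
Step 4 — Source phasor: V = 25.9∠106.9° V = -7.529 + j24.78 V.
Step 5 — Current: I = V / Z = -0.01052 + j0.003121 A = 0.01097∠163.5° A.
Step 6 — Complex power: S = V·I* = 0.1566 - j0.2372 VA.
Step 7 — Real power: P = Re(S) = 0.1566 W.
Step 8 — Reactive power: Q = Im(S) = -0.2372 VAR.
Step 9 — Apparent power: |S| = 0.2842 VA.
Step 10 — Power factor: PF = P/|S| = 0.5508 (leading).

(a) P = 0.1566 W  (b) Q = -0.2372 VAR  (c) S = 0.2842 VA  (d) PF = 0.5508 (leading)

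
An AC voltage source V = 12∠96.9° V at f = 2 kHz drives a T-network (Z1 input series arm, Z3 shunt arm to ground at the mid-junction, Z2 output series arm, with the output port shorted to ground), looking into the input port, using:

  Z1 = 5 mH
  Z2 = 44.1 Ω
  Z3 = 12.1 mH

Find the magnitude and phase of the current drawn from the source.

Step 1 — Angular frequency: ω = 2π·f = 2π·2000 = 1.257e+04 rad/s.
Step 2 — Component impedances:
  Z1: Z = jωL = j·1.257e+04·0.005 = 0 + j62.83 Ω
  Z2: Z = R = 44.1 Ω
  Z3: Z = jωL = j·1.257e+04·0.0121 = 0 + j152.1 Ω
Step 3 — With the output port shorted to ground, the output series arm Z2 runs from the junction to ground; the shunt arm Z3 also runs from the junction to ground. They appear in parallel: Z3 || Z2 = 40.68 + j11.8 Ω.
Step 4 — Series with input arm Z1: Z_in = Z1 + (Z3 || Z2) = 40.68 + j74.63 Ω = 85∠61.4° Ω.
Step 5 — Source phasor: V = 12∠96.9° V = -1.442 + j11.91 V.
Step 6 — Ohm's law: I = V / Z_total = (-1.442 + j11.91) / (40.68 + j74.63) = 0.1149 + j0.08197 A.
Step 7 — Convert to polar: |I| = 0.1412 A, ∠I = 35.5°.

I = 0.1412∠35.5° A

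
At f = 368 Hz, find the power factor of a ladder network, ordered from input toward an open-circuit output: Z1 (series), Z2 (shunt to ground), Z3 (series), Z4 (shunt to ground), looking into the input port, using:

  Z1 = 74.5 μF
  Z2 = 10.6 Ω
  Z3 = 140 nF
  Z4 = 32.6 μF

Step 1 — Angular frequency: ω = 2π·f = 2π·368 = 2312 rad/s.
Step 2 — Component impedances:
  Z1: Z = 1/(jωC) = -j/(ω·C) = 0 - j5.805 Ω
  Z2: Z = R = 10.6 Ω
  Z3: Z = 1/(jωC) = -j/(ω·C) = 0 - j3089 Ω
  Z4: Z = 1/(jωC) = -j/(ω·C) = 0 - j13.27 Ω
Step 3 — Ladder network (open output): work backward from the far end, alternating series and parallel combinations. Z_in = 10.6 - j5.841 Ω = 12.1∠-28.9° Ω.
Step 4 — Power factor: PF = cos(φ) = Re(Z)/|Z| = 10.6/12.103 = 0.8758.
Step 5 — Type: Im(Z) = -5.841 ⇒ leading (phase φ = -28.9°).

PF = 0.8758 (leading, φ = -28.9°)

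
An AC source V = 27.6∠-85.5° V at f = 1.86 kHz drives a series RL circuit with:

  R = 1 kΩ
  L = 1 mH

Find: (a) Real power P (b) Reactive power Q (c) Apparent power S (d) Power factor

Step 1 — Angular frequency: ω = 2π·f = 2π·1860 = 1.169e+04 rad/s.
Step 2 — Component impedances:
  R: Z = R = 1000 Ω
  L: Z = jωL = j·1.169e+04·0.001 = 0 + j11.69 Ω
Step 3 — Series combination: Z_total = R + L = 1000 + j11.69 Ω = 1000∠0.7° Ω.
Step 4 — Source phasor: V = 27.6∠-85.5° V = 2.165 - j27.51 V.
Step 5 — Current: I = V / Z = 0.001844 - j0.02754 A = 0.0276∠-86.2° A.
Step 6 — Complex power: S = V·I* = 0.7617 + j0.008901 VA.
Step 7 — Real power: P = Re(S) = 0.7617 W.
Step 8 — Reactive power: Q = Im(S) = 0.008901 VAR.
Step 9 — Apparent power: |S| = 0.7617 VA.
Step 10 — Power factor: PF = P/|S| = 0.9999 (lagging).

(a) P = 0.7617 W  (b) Q = 0.008901 VAR  (c) S = 0.7617 VA  (d) PF = 0.9999 (lagging)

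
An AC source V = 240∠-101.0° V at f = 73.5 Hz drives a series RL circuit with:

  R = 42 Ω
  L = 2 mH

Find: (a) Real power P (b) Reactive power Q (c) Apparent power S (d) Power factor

Step 1 — Angular frequency: ω = 2π·f = 2π·73.5 = 461.8 rad/s.
Step 2 — Component impedances:
  R: Z = R = 42 Ω
  L: Z = jωL = j·461.8·0.002 = 0 + j0.9236 Ω
Step 3 — Series combination: Z_total = R + L = 42 + j0.9236 Ω = 42.01∠1.3° Ω.
Step 4 — Source phasor: V = 240∠-101.0° V = -45.79 - j235.6 V.
Step 5 — Current: I = V / Z = -1.213 - j5.583 A = 5.713∠-102.3° A.
Step 6 — Complex power: S = V·I* = 1371 + j30.14 VA.
Step 7 — Real power: P = Re(S) = 1371 W.
Step 8 — Reactive power: Q = Im(S) = 30.14 VAR.
Step 9 — Apparent power: |S| = 1371 VA.
Step 10 — Power factor: PF = P/|S| = 0.9998 (lagging).

(a) P = 1371 W  (b) Q = 30.14 VAR  (c) S = 1371 VA  (d) PF = 0.9998 (lagging)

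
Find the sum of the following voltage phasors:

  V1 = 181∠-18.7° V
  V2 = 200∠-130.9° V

Step 1 — Convert each phasor to rectangular form:
  V1 = 181·(cos(-18.7°) + j·sin(-18.7°)) = 171.4 - j58.03 V
  V2 = 200·(cos(-130.9°) + j·sin(-130.9°)) = -130.9 - j151.2 V
Step 2 — Sum components: V_total = 40.5 - j209.2 V.
Step 3 — Convert to polar: |V_total| = 213.1 V, ∠V_total = -79.0°.

V_total = 213.1∠-79.0° V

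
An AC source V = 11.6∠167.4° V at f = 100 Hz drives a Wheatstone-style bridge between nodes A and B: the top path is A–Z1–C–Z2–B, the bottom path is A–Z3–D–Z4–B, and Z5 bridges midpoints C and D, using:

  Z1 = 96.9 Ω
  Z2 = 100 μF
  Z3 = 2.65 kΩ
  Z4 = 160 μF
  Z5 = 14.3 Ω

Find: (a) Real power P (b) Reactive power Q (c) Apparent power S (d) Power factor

Step 1 — Angular frequency: ω = 2π·f = 2π·100 = 628.3 rad/s.
Step 2 — Component impedances:
  Z1: Z = R = 96.9 Ω
  Z2: Z = 1/(jωC) = -j/(ω·C) = 0 - j15.92 Ω
  Z3: Z = R = 2650 Ω
  Z4: Z = 1/(jωC) = -j/(ω·C) = 0 - j9.947 Ω
  Z5: Z = R = 14.3 Ω
Step 3 — Bridge requires nodal analysis (the Z5 bridge couples midpoints C and D, so the two paths cannot be reduced to a simple series/parallel combination). Setting node B to ground and injecting 1 A at node A, the 3-node admittance system at A, C, D solves to V_A = Z_AB = 97.16 - j8.143 Ω = 97.5∠-4.8° Ω.
Step 4 — Source phasor: V = 11.6∠167.4° V = -11.32 + j2.53 V.
Step 5 — Current: I = V / Z = -0.1179 + j0.01617 A = 0.119∠172.2° A.
Step 6 — Complex power: S = V·I* = 1.375 - j0.1153 VA.
Step 7 — Real power: P = Re(S) = 1.375 W.
Step 8 — Reactive power: Q = Im(S) = -0.1153 VAR.
Step 9 — Apparent power: |S| = 1.38 VA.
Step 10 — Power factor: PF = P/|S| = 0.9965 (leading).

(a) P = 1.375 W  (b) Q = -0.1153 VAR  (c) S = 1.38 VA  (d) PF = 0.9965 (leading)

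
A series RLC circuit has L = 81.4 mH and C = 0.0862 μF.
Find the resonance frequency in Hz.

Step 1 — Resonance condition Im(Z)=0 gives ω₀ = 1/√(LC).
Step 2 — ω₀ = 1/√(0.0814·8.62e-08) = 1.194e+04 rad/s.
Step 3 — f₀ = ω₀/(2π) = 1900 Hz.

f₀ = 1900 Hz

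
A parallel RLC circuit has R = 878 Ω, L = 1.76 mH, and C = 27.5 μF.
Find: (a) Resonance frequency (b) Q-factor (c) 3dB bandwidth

Step 1 — Resonance: ω₀ = 1/√(LC) = 1/√(0.00176·2.75e-05) = 4545 rad/s.
Step 2 — f₀ = ω₀/(2π) = 723.4 Hz.
Step 3 — Parallel Q: Q = R/(ω₀L) = 878/(4545·0.00176) = 109.8.
Step 4 — Bandwidth: Δω = ω₀/Q = 41.42 rad/s; BW = Δω/(2π) = 6.592 Hz.

(a) f₀ = 723.4 Hz  (b) Q = 109.8  (c) BW = 6.592 Hz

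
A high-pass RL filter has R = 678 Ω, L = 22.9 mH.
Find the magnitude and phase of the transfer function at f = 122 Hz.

Step 1 — Angular frequency: ω = 2π·122 = 766.5 rad/s.
Step 2 — Transfer function: H(jω) = jωL/(R + jωL).
Step 3 — Numerator jωL = j·17.55; denominator R + jωL = 678 + j17.55.
Step 4 — H = 0.0006699 + j0.02587.
Step 5 — Magnitude: |H| = 0.02588 (-31.7 dB); phase: φ = 88.5°.

|H| = 0.02588 (-31.7 dB), φ = 88.5°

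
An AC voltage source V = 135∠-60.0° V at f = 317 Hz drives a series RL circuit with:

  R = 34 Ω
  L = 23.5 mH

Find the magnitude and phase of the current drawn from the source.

Step 1 — Angular frequency: ω = 2π·f = 2π·317 = 1992 rad/s.
Step 2 — Component impedances:
  R: Z = R = 34 Ω
  L: Z = jωL = j·1992·0.0235 = 0 + j46.81 Ω
Step 3 — Series combination: Z_total = R + L = 34 + j46.81 Ω = 57.85∠54.0° Ω.
Step 4 — Source phasor: V = 135∠-60.0° V = 67.5 - j116.9 V.
Step 5 — Ohm's law: I = V / Z_total = (67.5 - j116.9) / (34 + j46.81) = -0.9493 - j2.132 A.
Step 6 — Convert to polar: |I| = 2.334 A, ∠I = -114.0°.

I = 2.334∠-114.0° A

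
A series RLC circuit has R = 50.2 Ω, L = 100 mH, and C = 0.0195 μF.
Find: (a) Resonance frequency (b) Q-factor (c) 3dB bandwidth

Step 1 — Resonance condition Im(Z)=0 gives ω₀ = 1/√(LC).
Step 2 — ω₀ = 1/√(0.1·1.95e-08) = 2.265e+04 rad/s.
Step 3 — f₀ = ω₀/(2π) = 3604 Hz.
Step 4 — Series Q: Q = ω₀L/R = 2.265e+04·0.1/50.2 = 45.11.
Step 5 — 3dB bandwidth: Δω = ω₀/Q = 502 rad/s; BW = Δω/(2π) = 79.9 Hz.

(a) f₀ = 3604 Hz  (b) Q = 45.11  (c) BW = 79.9 Hz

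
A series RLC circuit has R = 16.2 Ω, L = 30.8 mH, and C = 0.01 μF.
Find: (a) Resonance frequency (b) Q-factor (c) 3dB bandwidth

Step 1 — Resonance: ω₀ = 1/√(LC) = 1/√(0.0308·1e-08) = 5.698e+04 rad/s.
Step 2 — f₀ = ω₀/(2π) = 9069 Hz.
Step 3 — Series Q: Q = ω₀L/R = 5.698e+04·0.0308/16.2 = 108.3.
Step 4 — Bandwidth: Δω = ω₀/Q = 526 rad/s; BW = Δω/(2π) = 83.71 Hz.

(a) f₀ = 9069 Hz  (b) Q = 108.3  (c) BW = 83.71 Hz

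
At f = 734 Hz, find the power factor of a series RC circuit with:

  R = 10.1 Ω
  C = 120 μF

Step 1 — Angular frequency: ω = 2π·f = 2π·734 = 4612 rad/s.
Step 2 — Component impedances:
  R: Z = R = 10.1 Ω
  C: Z = 1/(jωC) = -j/(ω·C) = 0 - j1.807 Ω
Step 3 — Series combination: Z_total = R + C = 10.1 - j1.807 Ω = 10.26∠-10.1° Ω.
Step 4 — Power factor: PF = cos(φ) = Re(Z)/|Z| = 10.1/10.26 = 0.9844.
Step 5 — Type: Im(Z) = -1.807 ⇒ leading (phase φ = -10.1°).

PF = 0.9844 (leading, φ = -10.1°)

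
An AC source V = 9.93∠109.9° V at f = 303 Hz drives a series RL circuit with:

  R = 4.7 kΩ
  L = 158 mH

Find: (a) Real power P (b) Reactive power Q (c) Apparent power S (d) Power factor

Step 1 — Angular frequency: ω = 2π·f = 2π·303 = 1904 rad/s.
Step 2 — Component impedances:
  R: Z = R = 4700 Ω
  L: Z = jωL = j·1904·0.158 = 0 + j300.8 Ω
Step 3 — Series combination: Z_total = R + L = 4700 + j300.8 Ω = 4710∠3.7° Ω.
Step 4 — Source phasor: V = 9.93∠109.9° V = -3.38 + j9.337 V.
Step 5 — Current: I = V / Z = -0.0005896 + j0.002024 A = 0.002108∠106.2° A.
Step 6 — Complex power: S = V·I* = 0.02089 + j0.001337 VA.
Step 7 — Real power: P = Re(S) = 0.02089 W.
Step 8 — Reactive power: Q = Im(S) = 0.001337 VAR.
Step 9 — Apparent power: |S| = 0.02094 VA.
Step 10 — Power factor: PF = P/|S| = 0.998 (lagging).

(a) P = 0.02089 W  (b) Q = 0.001337 VAR  (c) S = 0.02094 VA  (d) PF = 0.998 (lagging)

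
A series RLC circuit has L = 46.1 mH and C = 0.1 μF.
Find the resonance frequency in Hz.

Step 1 — Resonance condition Im(Z)=0 gives ω₀ = 1/√(LC).
Step 2 — ω₀ = 1/√(0.0461·1e-07) = 1.473e+04 rad/s.
Step 3 — f₀ = ω₀/(2π) = 2344 Hz.

f₀ = 2344 Hz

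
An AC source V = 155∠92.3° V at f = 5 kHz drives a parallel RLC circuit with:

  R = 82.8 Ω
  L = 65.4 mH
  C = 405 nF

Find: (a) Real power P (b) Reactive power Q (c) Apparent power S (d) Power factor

Step 1 — Angular frequency: ω = 2π·f = 2π·5000 = 3.142e+04 rad/s.
Step 2 — Component impedances:
  R: Z = R = 82.8 Ω
  L: Z = jωL = j·3.142e+04·0.0654 = 0 + j2055 Ω
  C: Z = 1/(jωC) = -j/(ω·C) = 0 - j78.6 Ω
Step 3 — Parallel combination: 1/Z_total = 1/R + 1/L + 1/C; Z_total = 40.86 - j41.4 Ω = 58.16∠-45.4° Ω.
Step 4 — Source phasor: V = 155∠92.3° V = -6.22 + j154.9 V.
Step 5 — Current: I = V / Z = -1.97 + j1.794 A = 2.665∠137.7° A.
Step 6 — Complex power: S = V·I* = 290.2 - j294 VA.
Step 7 — Real power: P = Re(S) = 290.2 W.
Step 8 — Reactive power: Q = Im(S) = -294 VAR.
Step 9 — Apparent power: |S| = 413.1 VA.
Step 10 — Power factor: PF = P/|S| = 0.7025 (leading).

(a) P = 290.2 W  (b) Q = -294 VAR  (c) S = 413.1 VA  (d) PF = 0.7025 (leading)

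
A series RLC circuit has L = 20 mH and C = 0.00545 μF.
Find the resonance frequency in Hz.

Step 1 — Resonance condition Im(Z)=0 gives ω₀ = 1/√(LC).
Step 2 — ω₀ = 1/√(0.02·5.45e-09) = 9.578e+04 rad/s.
Step 3 — f₀ = ω₀/(2π) = 1.524e+04 Hz.

f₀ = 1.524e+04 Hz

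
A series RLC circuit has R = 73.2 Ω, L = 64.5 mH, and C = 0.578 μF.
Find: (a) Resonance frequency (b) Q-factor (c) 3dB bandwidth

Step 1 — Resonance: ω₀ = 1/√(LC) = 1/√(0.0645·5.78e-07) = 5179 rad/s.
Step 2 — f₀ = ω₀/(2π) = 824.3 Hz.
Step 3 — Series Q: Q = ω₀L/R = 5179·0.0645/73.2 = 4.564.
Step 4 — Bandwidth: Δω = ω₀/Q = 1135 rad/s; BW = Δω/(2π) = 180.6 Hz.

(a) f₀ = 824.3 Hz  (b) Q = 4.564  (c) BW = 180.6 Hz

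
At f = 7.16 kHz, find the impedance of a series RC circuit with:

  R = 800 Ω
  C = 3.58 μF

Step 1 — Angular frequency: ω = 2π·f = 2π·7160 = 4.499e+04 rad/s.
Step 2 — Component impedances:
  R: Z = R = 800 Ω
  C: Z = 1/(jωC) = -j/(ω·C) = 0 - j6.209 Ω
Step 3 — Series combination: Z_total = R + C = 800 - j6.209 Ω = 800∠-0.4° Ω.

Z = 800 - j6.209 Ω = 800∠-0.4° Ω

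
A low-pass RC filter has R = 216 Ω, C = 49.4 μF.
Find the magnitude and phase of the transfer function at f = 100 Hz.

Step 1 — Angular frequency: ω = 2π·100 = 628.3 rad/s.
Step 2 — Transfer function: H(jω) = 1/(1 + jωRC).
Step 3 — Denominator: 1 + jωRC = 1 + j·628.3·216·4.94e-05 = 1 + j6.704.
Step 4 — H = 0.02176 - j0.1459.
Step 5 — Magnitude: |H| = 0.1475 (-16.6 dB); phase: φ = -81.5°.

|H| = 0.1475 (-16.6 dB), φ = -81.5°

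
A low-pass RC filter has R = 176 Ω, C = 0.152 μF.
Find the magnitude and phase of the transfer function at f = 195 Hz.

Step 1 — Angular frequency: ω = 2π·195 = 1225 rad/s.
Step 2 — Transfer function: H(jω) = 1/(1 + jωRC).
Step 3 — Denominator: 1 + jωRC = 1 + j·1225·176·1.52e-07 = 1 + j0.03278.
Step 4 — H = 0.9989 - j0.03274.
Step 5 — Magnitude: |H| = 0.9995 (-0.0 dB); phase: φ = -1.9°.

|H| = 0.9995 (-0.0 dB), φ = -1.9°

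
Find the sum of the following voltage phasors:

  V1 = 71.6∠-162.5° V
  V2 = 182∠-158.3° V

Step 1 — Convert each phasor to rectangular form:
  V1 = 71.6·(cos(-162.5°) + j·sin(-162.5°)) = -68.29 - j21.53 V
  V2 = 182·(cos(-158.3°) + j·sin(-158.3°)) = -169.1 - j67.29 V
Step 2 — Sum components: V_total = -237.4 - j88.82 V.
Step 3 — Convert to polar: |V_total| = 253.5 V, ∠V_total = -159.5°.

V_total = 253.5∠-159.5° V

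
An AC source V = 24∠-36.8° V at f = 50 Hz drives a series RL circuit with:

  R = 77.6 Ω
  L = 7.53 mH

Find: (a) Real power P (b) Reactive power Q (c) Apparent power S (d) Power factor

Step 1 — Angular frequency: ω = 2π·f = 2π·50 = 314.2 rad/s.
Step 2 — Component impedances:
  R: Z = R = 77.6 Ω
  L: Z = jωL = j·314.2·0.00753 = 0 + j2.366 Ω
Step 3 — Series combination: Z_total = R + L = 77.6 + j2.366 Ω = 77.64∠1.7° Ω.
Step 4 — Source phasor: V = 24∠-36.8° V = 19.22 - j14.38 V.
Step 5 — Current: I = V / Z = 0.2418 - j0.1926 A = 0.3091∠-38.5° A.
Step 6 — Complex power: S = V·I* = 7.416 + j0.2261 VA.
Step 7 — Real power: P = Re(S) = 7.416 W.
Step 8 — Reactive power: Q = Im(S) = 0.2261 VAR.
Step 9 — Apparent power: |S| = 7.419 VA.
Step 10 — Power factor: PF = P/|S| = 0.9995 (lagging).

(a) P = 7.416 W  (b) Q = 0.2261 VAR  (c) S = 7.419 VA  (d) PF = 0.9995 (lagging)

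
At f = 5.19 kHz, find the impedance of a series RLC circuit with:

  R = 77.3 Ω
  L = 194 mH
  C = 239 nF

Step 1 — Angular frequency: ω = 2π·f = 2π·5190 = 3.261e+04 rad/s.
Step 2 — Component impedances:
  R: Z = R = 77.3 Ω
  L: Z = jωL = j·3.261e+04·0.194 = 0 + j6326 Ω
  C: Z = 1/(jωC) = -j/(ω·C) = 0 - j128.3 Ω
Step 3 — Series combination: Z_total = R + L + C = 77.3 + j6198 Ω = 6198∠89.3° Ω.

Z = 77.3 + j6198 Ω = 6198∠89.3° Ω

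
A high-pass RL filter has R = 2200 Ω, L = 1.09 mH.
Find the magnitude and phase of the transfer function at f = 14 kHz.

Step 1 — Angular frequency: ω = 2π·1.4e+04 = 8.796e+04 rad/s.
Step 2 — Transfer function: H(jω) = jωL/(R + jωL).
Step 3 — Numerator jωL = j·95.88; denominator R + jωL = 2200 + j95.88.
Step 4 — H = 0.001896 + j0.0435.
Step 5 — Magnitude: |H| = 0.04354 (-27.2 dB); phase: φ = 87.5°.

|H| = 0.04354 (-27.2 dB), φ = 87.5°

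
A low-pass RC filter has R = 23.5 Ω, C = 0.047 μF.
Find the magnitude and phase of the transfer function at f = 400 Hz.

Step 1 — Angular frequency: ω = 2π·400 = 2513 rad/s.
Step 2 — Transfer function: H(jω) = 1/(1 + jωRC).
Step 3 — Denominator: 1 + jωRC = 1 + j·2513·23.5·4.7e-08 = 1 + j0.002776.
Step 4 — H = 1 - j0.002776.
Step 5 — Magnitude: |H| = 1 (-0.0 dB); phase: φ = -0.2°.

|H| = 1 (-0.0 dB), φ = -0.2°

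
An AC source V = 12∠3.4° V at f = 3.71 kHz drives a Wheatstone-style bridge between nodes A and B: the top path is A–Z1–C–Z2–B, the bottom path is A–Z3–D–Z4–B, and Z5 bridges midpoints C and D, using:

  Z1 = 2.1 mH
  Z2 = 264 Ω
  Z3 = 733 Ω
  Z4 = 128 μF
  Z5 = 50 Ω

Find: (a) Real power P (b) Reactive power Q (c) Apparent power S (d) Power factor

Step 1 — Angular frequency: ω = 2π·f = 2π·3710 = 2.331e+04 rad/s.
Step 2 — Component impedances:
  Z1: Z = jωL = j·2.331e+04·0.0021 = 0 + j48.95 Ω
  Z2: Z = R = 264 Ω
  Z3: Z = R = 733 Ω
  Z4: Z = 1/(jωC) = -j/(ω·C) = 0 - j0.3351 Ω
  Z5: Z = R = 50 Ω
Step 3 — Bridge requires nodal analysis (the Z5 bridge couples midpoints C and D, so the two paths cannot be reduced to a simple series/parallel combination). Setting node B to ground and injecting 1 A at node A, the 3-node admittance system at A, C, D solves to V_A = Z_AB = 42.52 + j43.37 Ω = 60.74∠45.6° Ω.
Step 4 — Source phasor: V = 12∠3.4° V = 11.98 + j0.7117 V.
Step 5 — Current: I = V / Z = 0.1464 - j0.1326 A = 0.1976∠-42.2° A.
Step 6 — Complex power: S = V·I* = 1.66 + j1.693 VA.
Step 7 — Real power: P = Re(S) = 1.66 W.
Step 8 — Reactive power: Q = Im(S) = 1.693 VAR.
Step 9 — Apparent power: |S| = 2.371 VA.
Step 10 — Power factor: PF = P/|S| = 0.7001 (lagging).

(a) P = 1.66 W  (b) Q = 1.693 VAR  (c) S = 2.371 VA  (d) PF = 0.7001 (lagging)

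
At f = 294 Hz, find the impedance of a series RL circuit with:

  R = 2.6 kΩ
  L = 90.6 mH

Step 1 — Angular frequency: ω = 2π·f = 2π·294 = 1847 rad/s.
Step 2 — Component impedances:
  R: Z = R = 2600 Ω
  L: Z = jωL = j·1847·0.0906 = 0 + j167.4 Ω
Step 3 — Series combination: Z_total = R + L = 2600 + j167.4 Ω = 2605∠3.7° Ω.

Z = 2600 + j167.4 Ω = 2605∠3.7° Ω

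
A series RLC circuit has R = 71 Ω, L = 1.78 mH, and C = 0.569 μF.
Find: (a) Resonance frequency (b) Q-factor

Step 1 — Resonance condition Im(Z)=0 gives ω₀ = 1/√(LC).
Step 2 — ω₀ = 1/√(0.00178·5.69e-07) = 3.142e+04 rad/s.
Step 3 — f₀ = ω₀/(2π) = 5001 Hz.
Step 4 — Series Q: Q = ω₀L/R = 3.142e+04·0.00178/71 = 0.7878.

(a) f₀ = 5001 Hz  (b) Q = 0.7878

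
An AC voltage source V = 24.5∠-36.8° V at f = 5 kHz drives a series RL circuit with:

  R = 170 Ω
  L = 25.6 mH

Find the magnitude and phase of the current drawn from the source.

Step 1 — Angular frequency: ω = 2π·f = 2π·5000 = 3.142e+04 rad/s.
Step 2 — Component impedances:
  R: Z = R = 170 Ω
  L: Z = jωL = j·3.142e+04·0.0256 = 0 + j804.2 Ω
Step 3 — Series combination: Z_total = R + L = 170 + j804.2 Ω = 822∠78.1° Ω.
Step 4 — Source phasor: V = 24.5∠-36.8° V = 19.62 - j14.68 V.
Step 5 — Ohm's law: I = V / Z_total = (19.62 - j14.68) / (170 + j804.2) = -0.01253 - j0.02704 A.
Step 6 — Convert to polar: |I| = 0.0298 A, ∠I = -114.9°.

I = 0.0298∠-114.9° A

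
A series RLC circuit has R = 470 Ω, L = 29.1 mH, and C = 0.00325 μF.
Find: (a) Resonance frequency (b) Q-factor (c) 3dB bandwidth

Step 1 — Resonance: ω₀ = 1/√(LC) = 1/√(0.0291·3.25e-09) = 1.028e+05 rad/s.
Step 2 — f₀ = ω₀/(2π) = 1.637e+04 Hz.
Step 3 — Series Q: Q = ω₀L/R = 1.028e+05·0.0291/470 = 6.367.
Step 4 — Bandwidth: Δω = ω₀/Q = 1.615e+04 rad/s; BW = Δω/(2π) = 2571 Hz.

(a) f₀ = 1.637e+04 Hz  (b) Q = 6.367  (c) BW = 2571 Hz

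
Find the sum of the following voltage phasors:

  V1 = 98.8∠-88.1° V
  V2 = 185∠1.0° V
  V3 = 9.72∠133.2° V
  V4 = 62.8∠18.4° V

Step 1 — Convert each phasor to rectangular form:
  V1 = 98.8·(cos(-88.1°) + j·sin(-88.1°)) = 3.276 - j98.75 V
  V2 = 185·(cos(1.0°) + j·sin(1.0°)) = 185 + j3.229 V
  V3 = 9.72·(cos(133.2°) + j·sin(133.2°)) = -6.654 + j7.086 V
  V4 = 62.8·(cos(18.4°) + j·sin(18.4°)) = 59.59 + j19.82 V
Step 2 — Sum components: V_total = 241.2 - j68.61 V.
Step 3 — Convert to polar: |V_total| = 250.8 V, ∠V_total = -15.9°.

V_total = 250.8∠-15.9° V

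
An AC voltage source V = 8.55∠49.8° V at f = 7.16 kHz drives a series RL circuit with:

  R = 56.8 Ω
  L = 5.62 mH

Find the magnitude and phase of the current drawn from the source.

Step 1 — Angular frequency: ω = 2π·f = 2π·7160 = 4.499e+04 rad/s.
Step 2 — Component impedances:
  R: Z = R = 56.8 Ω
  L: Z = jωL = j·4.499e+04·0.00562 = 0 + j252.8 Ω
Step 3 — Series combination: Z_total = R + L = 56.8 + j252.8 Ω = 259.1∠77.3° Ω.
Step 4 — Source phasor: V = 8.55∠49.8° V = 5.519 + j6.53 V.
Step 5 — Ohm's law: I = V / Z_total = (5.519 + j6.53) / (56.8 + j252.8) = 0.02926 - j0.01525 A.
Step 6 — Convert to polar: |I| = 0.03299 A, ∠I = -27.5°.

I = 0.03299∠-27.5° A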